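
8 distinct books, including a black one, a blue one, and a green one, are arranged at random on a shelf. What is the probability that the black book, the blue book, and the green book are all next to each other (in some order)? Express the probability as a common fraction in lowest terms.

There are 8! = 40320 arrangements.
Treat the three as one block: 6! placements × 3! orders within the block = 720·6 = 4320.
Probability = 4320/40320 = 3/28.

3/28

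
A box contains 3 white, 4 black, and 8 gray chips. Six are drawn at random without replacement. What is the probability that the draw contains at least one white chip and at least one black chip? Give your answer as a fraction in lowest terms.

521/715

There are C(15,6) = 5005 possible draws.
By inclusion-exclusion on the complements, draws missing all white or all black: C(12,6) + C(11,6) − C(8,6) = 924 + 462 − 28 = 1358.
So draws with at least one of each: 5005 − 1358 = 3647, probability 3647/5005 = 521/715.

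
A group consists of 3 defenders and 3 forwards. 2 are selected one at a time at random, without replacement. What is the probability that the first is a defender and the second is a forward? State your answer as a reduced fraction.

3/10

Multiply the conditional probabilities at each draw: 3/6 · 3/5 = 9/30 = 3/10.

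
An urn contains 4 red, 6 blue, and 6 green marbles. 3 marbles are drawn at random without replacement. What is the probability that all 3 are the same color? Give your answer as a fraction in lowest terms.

11/140

There are C(16,3) = 560 ways to draw 3 marbles.
All same color: C(4,3) + C(6,3) + C(6,3) = 4 + 20 + 20 = 44.
Probability = 44/560 = 11/140.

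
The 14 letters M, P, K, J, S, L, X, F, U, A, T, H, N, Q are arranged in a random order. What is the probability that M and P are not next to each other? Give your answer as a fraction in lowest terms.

6/7

There are 14! = 87178291200 arrangements.
Arrangements with M and P adjacent: 2·13! = 12454041600.
So not adjacent: 87178291200 − 12454041600 = 74724249600, probability 74724249600/87178291200 = 6/7.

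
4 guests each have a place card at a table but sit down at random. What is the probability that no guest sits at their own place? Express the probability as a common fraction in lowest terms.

3/8

There are 4! = 24 seatings.
By inclusion-exclusion, seatings with no fixed points: C(4,0)·4! − C(4,1)·3! + C(4,2)·2! − C(4,3)·1! + C(4,4)·0! = 9.
Probability = 9/24 = 3/8.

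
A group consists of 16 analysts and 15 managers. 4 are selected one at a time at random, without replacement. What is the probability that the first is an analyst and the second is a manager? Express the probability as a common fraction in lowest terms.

8/31

Multiply the conditional probabilities at each draw: 16/31 · 15/30 = 240/930 = 8/31.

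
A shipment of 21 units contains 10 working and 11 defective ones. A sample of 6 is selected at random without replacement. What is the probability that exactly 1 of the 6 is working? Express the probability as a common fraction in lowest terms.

55/646

Total number of selections: C(21,6) = 54264.
Selections with exactly 1 working: choose 1 of the 10 working and 5 of the 11 defective, C(10,1)·C(11,5) = 10·462 = 4620.
Probability = 4620/54264 = 55/646.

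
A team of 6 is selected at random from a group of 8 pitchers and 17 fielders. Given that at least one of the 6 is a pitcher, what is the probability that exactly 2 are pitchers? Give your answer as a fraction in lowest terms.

2380/5883

Work in counts. Selections with at least one pitcher: C(25,6) − C(17,6) = 177100 − 12376 = 164724.
Of those, selections where exactly 2 are pitchers: C(8,2)·C(17,4) = 28·2380 = 66640.
Conditional probability = 66640/164724 = 2380/5883.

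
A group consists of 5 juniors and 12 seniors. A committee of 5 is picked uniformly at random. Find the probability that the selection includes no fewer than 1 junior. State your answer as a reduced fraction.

Total selections: C(17,5) = 6188.
Favorable selections (no fewer than 1 junior): C(5,1)·C(12,4) + C(5,2)·C(12,3) + C(5,3)·C(12,2) + C(5,4)·C(12,1) + C(5,5)·C(12,0) = 2475 + 2200 + 660 + 60 + 1 = 5396.
Probability = 5396/6188 = 1349/1547.

1349/1547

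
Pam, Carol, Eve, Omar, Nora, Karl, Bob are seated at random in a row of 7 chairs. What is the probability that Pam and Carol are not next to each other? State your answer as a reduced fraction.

5/7

There are 7! = 5040 arrangements.
Arrangements with Pam and Carol adjacent: 2·6! = 1440.
So not adjacent: 5040 − 1440 = 3600, probability 3600/5040 = 5/7.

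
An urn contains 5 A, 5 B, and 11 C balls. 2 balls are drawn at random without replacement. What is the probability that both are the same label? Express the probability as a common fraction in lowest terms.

5/14

There are C(21,2) = 210 ways to draw 2 balls.
All same label: C(5,2) + C(5,2) + C(11,2) = 10 + 10 + 55 = 75.
Probability = 75/210 = 5/14.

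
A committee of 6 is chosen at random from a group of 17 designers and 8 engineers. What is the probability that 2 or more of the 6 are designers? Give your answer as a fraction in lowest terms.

1258/1265

Total selections: C(25,6) = 177100.
Favorable selections (2 or more designers): C(17,2)·C(8,4) + C(17,3)·C(8,3) + C(17,4)·C(8,2) + C(17,5)·C(8,1) + C(17,6)·C(8,0) = 9520 + 38080 + 66640 + 49504 + 12376 = 176120.
Probability = 176120/177100 = 1258/1265.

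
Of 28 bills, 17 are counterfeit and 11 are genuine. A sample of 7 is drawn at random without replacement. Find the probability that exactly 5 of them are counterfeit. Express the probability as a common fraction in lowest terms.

119/414

Total number of selections: C(28,7) = 1184040.
Selections with exactly 5 counterfeit: choose 5 of the 17 counterfeit and 2 of the 11 genuine, C(17,5)·C(11,2) = 6188·55 = 340340.
Probability = 340340/1184040 = 119/414.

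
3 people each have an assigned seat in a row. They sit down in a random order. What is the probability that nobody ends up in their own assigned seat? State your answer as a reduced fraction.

1/3

There are 3! = 6 seatings.
By inclusion-exclusion, seatings with no fixed points: C(3,0)·3! − C(3,1)·2! + C(3,2)·1! − C(3,3)·0! = 2.
Probability = 2/6 = 1/3.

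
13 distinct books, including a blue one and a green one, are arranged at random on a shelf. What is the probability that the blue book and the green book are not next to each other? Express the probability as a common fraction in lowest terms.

11/13

There are 13! = 6227020800 arrangements.
Arrangements with the blue book and the green book adjacent: 2·12! = 958003200.
So not adjacent: 6227020800 − 958003200 = 5269017600, probability 5269017600/6227020800 = 11/13.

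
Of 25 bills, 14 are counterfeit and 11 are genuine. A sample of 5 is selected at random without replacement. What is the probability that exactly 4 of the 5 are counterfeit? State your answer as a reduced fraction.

143/690

The sample space is all 5-subsets of the 25: C(25,5) = 53130.
Selections with exactly 4 counterfeit: choose 4 of the 14 counterfeit and 1 of the 11 genuine, C(14,4)·C(11,1) = 1001·11 = 11011.
Probability = 11011/53130 = 143/690.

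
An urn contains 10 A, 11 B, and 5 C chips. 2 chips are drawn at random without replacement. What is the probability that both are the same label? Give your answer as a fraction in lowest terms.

There are C(26,2) = 325 ways to draw 2 chips.
All same label: C(10,2) + C(11,2) + C(5,2) = 45 + 55 + 10 = 110.
Probability = 110/325 = 22/65.

22/65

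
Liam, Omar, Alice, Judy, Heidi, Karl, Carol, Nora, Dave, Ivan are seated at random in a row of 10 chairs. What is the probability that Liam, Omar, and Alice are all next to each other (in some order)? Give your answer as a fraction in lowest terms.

There are 10! = 3628800 arrangements.
Treat the three as one block: 8! placements × 3! orders within the block = 40320·6 = 241920.
Probability = 241920/3628800 = 1/15.

1/15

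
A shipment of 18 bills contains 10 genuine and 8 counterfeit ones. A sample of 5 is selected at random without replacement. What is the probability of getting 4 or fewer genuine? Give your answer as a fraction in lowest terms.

Total selections: C(18,5) = 8568.
The complement is exactly 5 genuine: C(10,5)·C(8,0) = 252.
Probability = 1 − 252/8568 = 8316/8568 = 33/34.

33/34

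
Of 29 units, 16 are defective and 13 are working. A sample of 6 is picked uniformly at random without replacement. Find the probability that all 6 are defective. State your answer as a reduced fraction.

There are C(29,6) = 475020 possible selections.
Selections with all defective: C(16,6) = 8008.
Probability = 8008/475020 = 22/1305.

22/1305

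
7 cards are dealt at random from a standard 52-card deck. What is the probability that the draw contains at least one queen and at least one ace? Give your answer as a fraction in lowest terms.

3105873/16723070

There are C(52,7) = 133784560 possible draws.
By inclusion-exclusion on the complements, draws missing all queens or all aces: C(48,7) + C(48,7) − C(44,7) = 73629072 + 73629072 − 38320568 = 108937576.
So draws with at least one of each: 133784560 − 108937576 = 24846984, probability 24846984/133784560 = 3105873/16723070.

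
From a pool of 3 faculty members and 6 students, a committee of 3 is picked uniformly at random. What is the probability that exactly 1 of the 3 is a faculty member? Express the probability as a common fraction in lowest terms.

15/28

There are C(9,3) = 84 ways to choose 3 from 9.
Selections with exactly 1 faculty member: choose 1 of the 3 faculty members and 2 of the 6 students, C(3,1)·C(6,2) = 3·15 = 45.
Probability = 45/84 = 15/28.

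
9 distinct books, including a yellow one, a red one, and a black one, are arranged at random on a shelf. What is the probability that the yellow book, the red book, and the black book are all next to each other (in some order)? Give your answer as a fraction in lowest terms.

There are 9! = 362880 arrangements.
Treat the three as one block: 7! placements × 3! orders within the block = 5040·6 = 30240.
Probability = 30240/362880 = 1/12.

1/12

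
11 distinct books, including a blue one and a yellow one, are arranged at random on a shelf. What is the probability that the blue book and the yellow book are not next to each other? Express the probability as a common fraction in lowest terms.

9/11

There are 11! = 39916800 arrangements.
Arrangements with the blue book and the yellow book adjacent: 2·10! = 7257600.
So not adjacent: 39916800 − 7257600 = 32659200, probability 32659200/39916800 = 9/11.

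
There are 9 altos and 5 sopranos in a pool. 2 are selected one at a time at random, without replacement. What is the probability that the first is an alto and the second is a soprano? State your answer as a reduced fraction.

Multiply the conditional probabilities at each draw: 9/14 · 5/13 = 45/182.

45/182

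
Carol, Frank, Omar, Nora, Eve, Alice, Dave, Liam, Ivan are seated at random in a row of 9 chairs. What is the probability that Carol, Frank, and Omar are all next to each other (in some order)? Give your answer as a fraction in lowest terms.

There are 9! = 362880 arrangements.
Treat the three as one block: 7! placements × 3! orders within the block = 5040·6 = 30240.
Probability = 30240/362880 = 1/12.

1/12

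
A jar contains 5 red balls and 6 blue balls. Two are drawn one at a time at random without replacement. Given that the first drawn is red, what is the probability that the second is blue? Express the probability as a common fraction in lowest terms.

After removing one red, 10 remain: 4 red and 6 blue.
So the probability the next is blue is 6/10 = 3/5.

3/5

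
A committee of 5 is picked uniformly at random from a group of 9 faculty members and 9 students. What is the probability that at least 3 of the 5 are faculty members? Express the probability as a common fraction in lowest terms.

Total selections: C(18,5) = 8568.
Favorable selections (at least 3 faculty members): C(9,3)·C(9,2) + C(9,4)·C(9,1) + C(9,5)·C(9,0) = 3024 + 1134 + 126 = 4284.
Probability = 4284/8568 = 1/2.

1/2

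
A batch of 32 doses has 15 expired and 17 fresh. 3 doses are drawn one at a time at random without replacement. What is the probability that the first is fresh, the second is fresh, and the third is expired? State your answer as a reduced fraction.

Multiply the conditional probabilities at each draw: 17/32 · 16/31 · 15/30 = 4080/29760 = 17/124.

17/124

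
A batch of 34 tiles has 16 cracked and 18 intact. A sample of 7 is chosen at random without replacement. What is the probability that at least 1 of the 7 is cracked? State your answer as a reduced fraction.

19661/19778

Total selections: C(34,7) = 5379616.
Favorable selections (at least 1 cracked): C(16,1)·C(18,6) + C(16,2)·C(18,5) + C(16,3)·C(18,4) + C(16,4)·C(18,3) + C(16,5)·C(18,2) + C(16,6)·C(18,1) + C(16,7)·C(18,0) = 297024 + 1028160 + 1713600 + 1485120 + 668304 + 144144 + 11440 = 5347792.
Probability = 5347792/5379616 = 19661/19778.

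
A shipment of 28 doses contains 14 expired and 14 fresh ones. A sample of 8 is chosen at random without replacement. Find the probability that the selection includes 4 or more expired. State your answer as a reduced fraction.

Total selections: C(28,8) = 3108105.
Count the complement (fewer than 4 expired): C(14,0)·C(14,8) + C(14,1)·C(14,7) + C(14,2)·C(14,6) + C(14,3)·C(14,5) = 3003 + 48048 + 273273 + 728728 = 1053052.
Probability = 1 − 1053052/3108105 = 2055053/3108105 = 2053/3105.

2053/3105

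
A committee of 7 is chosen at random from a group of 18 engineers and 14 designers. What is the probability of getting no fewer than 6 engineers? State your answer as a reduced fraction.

935/10788

Total selections: C(32,7) = 3365856.
Favorable selections (no fewer than 6 engineers): C(18,6)·C(14,1) + C(18,7)·C(14,0) = 259896 + 31824 = 291720.
Probability = 291720/3365856 = 935/10788.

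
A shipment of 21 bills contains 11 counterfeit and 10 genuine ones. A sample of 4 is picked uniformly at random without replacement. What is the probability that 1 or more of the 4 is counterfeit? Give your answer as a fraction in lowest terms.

There are C(21,4) = 5985 ways to choose the 4.
The complement is all 4 are genuine: C(10,4) = 210.
Probability = 1 − 210/5985 = 5775/5985 = 55/57.

55/57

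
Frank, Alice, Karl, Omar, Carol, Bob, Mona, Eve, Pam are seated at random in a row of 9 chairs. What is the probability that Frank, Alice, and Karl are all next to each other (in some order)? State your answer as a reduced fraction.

There are 9! = 362880 arrangements.
Treat the three as one block: 7! placements × 3! orders within the block = 5040·6 = 30240.
Probability = 30240/362880 = 1/12.

1/12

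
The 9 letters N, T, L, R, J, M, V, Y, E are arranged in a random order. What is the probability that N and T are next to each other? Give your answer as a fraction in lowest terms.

There are 9! = 362880 arrangements.
Treat N and T as a block: 8! arrangements of the blocks × 2 orders within the block = 2·40320 = 80640.
Probability = 80640/362880 = 2/9.

2/9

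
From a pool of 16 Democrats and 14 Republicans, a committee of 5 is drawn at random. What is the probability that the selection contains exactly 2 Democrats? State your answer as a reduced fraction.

Total number of selections: C(30,5) = 142506.
Selections with exactly 2 Democrats: choose 2 of the 16 Democrats and 3 of the 14 Republicans, C(16,2)·C(14,3) = 120·364 = 43680.
Probability = 43680/142506 = 80/261.

80/261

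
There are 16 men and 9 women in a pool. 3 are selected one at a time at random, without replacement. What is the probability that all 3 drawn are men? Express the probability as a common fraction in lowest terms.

Multiply the conditional probabilities at each draw: 16/25 · 15/24 · 14/23 = 3360/13800 = 28/115.

28/115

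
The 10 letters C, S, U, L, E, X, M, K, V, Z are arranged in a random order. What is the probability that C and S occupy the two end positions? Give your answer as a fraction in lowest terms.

1/45

There are 10! = 3628800 arrangements.
Place C and S at the ends in 2 ways, arrange the remaining 8 in 8! = 40320 ways: 2·40320 = 80640.
Probability = 80640/3628800 = 1/45.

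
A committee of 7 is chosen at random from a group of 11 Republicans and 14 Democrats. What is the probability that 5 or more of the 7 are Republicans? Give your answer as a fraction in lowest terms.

Total selections: C(25,7) = 480700.
Favorable selections (5 or more Republicans): C(11,5)·C(14,2) + C(11,6)·C(14,1) + C(11,7)·C(14,0) = 42042 + 6468 + 330 = 48840.
Probability = 48840/480700 = 222/2185.

222/2185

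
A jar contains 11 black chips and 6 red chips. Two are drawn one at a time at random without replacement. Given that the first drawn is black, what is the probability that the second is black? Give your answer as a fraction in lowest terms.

After removing one black, 16 remain: 10 black and 6 red.
So the probability the next is black is 10/16 = 5/8.

5/8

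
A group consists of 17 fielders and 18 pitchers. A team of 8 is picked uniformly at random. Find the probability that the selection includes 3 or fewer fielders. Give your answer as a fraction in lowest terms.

There are C(35,8) = 23535820 ways to choose the 8.
Favorable selections (3 or fewer fielders): C(17,0)·C(18,8) + C(17,1)·C(18,7) + C(17,2)·C(18,6) + C(17,3)·C(18,5) = 43758 + 541008 + 2524704 + 5826240 = 8935710.
Probability = 8935710/23535820 = 7509/19778.

7509/19778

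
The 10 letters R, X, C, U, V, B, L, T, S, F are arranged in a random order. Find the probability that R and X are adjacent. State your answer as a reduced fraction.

1/5

There are 10! = 3628800 arrangements.
Treat R and X as a block: 9! arrangements of the blocks × 2 orders within the block = 2·362880 = 725760.
Probability = 725760/3628800 = 1/5.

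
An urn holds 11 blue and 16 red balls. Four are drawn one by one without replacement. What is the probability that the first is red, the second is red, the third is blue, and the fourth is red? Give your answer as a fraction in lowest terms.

154/1755

Multiply the conditional probabilities at each draw: 16/27 · 15/26 · 11/25 · 14/24 = 36960/421200 = 154/1755.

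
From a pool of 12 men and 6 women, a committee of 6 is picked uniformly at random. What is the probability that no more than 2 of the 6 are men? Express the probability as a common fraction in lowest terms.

There are C(18,6) = 18564 ways to choose the 6.
Favorable selections (no more than 2 men): C(12,0)·C(6,6) + C(12,1)·C(6,5) + C(12,2)·C(6,4) = 1 + 72 + 990 = 1063.
Probability = 1063/18564.

1063/18564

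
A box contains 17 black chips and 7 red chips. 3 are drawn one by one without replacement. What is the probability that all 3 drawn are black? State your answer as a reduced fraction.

Multiply the conditional probabilities at each draw: 17/24 · 16/23 · 15/22 = 4080/12144 = 85/253.

85/253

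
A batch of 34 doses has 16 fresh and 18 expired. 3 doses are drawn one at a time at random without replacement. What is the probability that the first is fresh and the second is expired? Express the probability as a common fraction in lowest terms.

Multiply the conditional probabilities at each draw: 16/34 · 18/33 = 288/1122 = 48/187.

48/187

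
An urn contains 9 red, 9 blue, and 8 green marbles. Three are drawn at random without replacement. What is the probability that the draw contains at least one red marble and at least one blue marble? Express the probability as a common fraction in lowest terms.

There are C(26,3) = 2600 possible draws.
By inclusion-exclusion on the complements, draws missing all red or all blue: C(17,3) + C(17,3) − C(8,3) = 680 + 680 − 56 = 1304.
So draws with at least one of each: 2600 − 1304 = 1296, probability 1296/2600 = 162/325.

162/325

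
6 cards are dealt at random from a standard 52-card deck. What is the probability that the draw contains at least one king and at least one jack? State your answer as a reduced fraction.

718637/5089630

There are C(52,6) = 20358520 possible draws.
By inclusion-exclusion on the complements, draws missing all kings or all jacks: C(48,6) + C(48,6) − C(44,6) = 12271512 + 12271512 − 7059052 = 17483972.
So draws with at least one of each: 20358520 − 17483972 = 2874548, probability 2874548/20358520 = 718637/5089630.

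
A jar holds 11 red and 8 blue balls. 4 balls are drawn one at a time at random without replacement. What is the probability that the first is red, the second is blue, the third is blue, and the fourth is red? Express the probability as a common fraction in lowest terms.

Multiply the conditional probabilities at each draw: 11/19 · 8/18 · 7/17 · 10/16 = 6160/93024 = 385/5814.

385/5814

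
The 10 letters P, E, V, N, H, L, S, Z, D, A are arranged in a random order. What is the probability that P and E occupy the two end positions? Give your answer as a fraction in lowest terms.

There are 10! = 3628800 arrangements.
Place P and E at the ends in 2 ways, arrange the remaining 8 in 8! = 40320 ways: 2·40320 = 80640.
Probability = 80640/3628800 = 1/45.

1/45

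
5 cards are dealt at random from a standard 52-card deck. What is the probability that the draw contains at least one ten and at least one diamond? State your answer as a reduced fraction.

229297/866320

There are C(52,5) = 2598960 possible draws.
By inclusion-exclusion on the complements, draws missing all tens or all diamonds: C(48,5) + C(39,5) − C(36,5) = 1712304 + 575757 − 376992 = 1911069.
So draws with at least one of each: 2598960 − 1911069 = 687891, probability 687891/2598960 = 229297/866320.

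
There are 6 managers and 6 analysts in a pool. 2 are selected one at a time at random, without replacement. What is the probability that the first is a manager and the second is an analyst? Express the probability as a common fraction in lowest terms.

3/11

Multiply the conditional probabilities at each draw: 6/12 · 6/11 = 36/132 = 3/11.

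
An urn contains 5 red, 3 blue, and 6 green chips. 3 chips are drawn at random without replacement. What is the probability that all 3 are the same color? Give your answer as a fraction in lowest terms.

31/364

There are C(14,3) = 364 ways to draw 3 chips.
All same color: C(5,3) + C(3,3) + C(6,3) = 10 + 1 + 20 = 31.
Probability = 31/364.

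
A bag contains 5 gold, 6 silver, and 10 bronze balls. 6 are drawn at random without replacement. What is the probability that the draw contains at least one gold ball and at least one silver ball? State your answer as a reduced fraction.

There are C(21,6) = 54264 possible draws.
By inclusion-exclusion on the complements, draws missing all gold or all silver: C(16,6) + C(15,6) − C(10,6) = 8008 + 5005 − 210 = 12803.
So draws with at least one of each: 54264 − 12803 = 41461, probability 41461/54264 = 5923/7752.

5923/7752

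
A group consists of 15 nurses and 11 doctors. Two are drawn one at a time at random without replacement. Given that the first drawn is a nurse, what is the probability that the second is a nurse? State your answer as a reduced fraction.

14/25

After removing one nurse, 25 remain: 14 nurses and 11 doctors.
So the probability the next is a nurse is 14/25.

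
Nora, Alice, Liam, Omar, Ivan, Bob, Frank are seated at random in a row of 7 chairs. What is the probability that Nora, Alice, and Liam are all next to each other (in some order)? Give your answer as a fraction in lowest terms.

1/7

There are 7! = 5040 arrangements.
Treat the three as one block: 5! placements × 3! orders within the block = 120·6 = 720.
Probability = 720/5040 = 1/7.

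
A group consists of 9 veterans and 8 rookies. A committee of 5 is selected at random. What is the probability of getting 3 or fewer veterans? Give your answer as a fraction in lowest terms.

Total selections: C(17,5) = 6188.
Favorable selections (3 or fewer veterans): C(9,0)·C(8,5) + C(9,1)·C(8,4) + C(9,2)·C(8,3) + C(9,3)·C(8,2) = 56 + 630 + 2016 + 2352 = 5054.
Probability = 5054/6188 = 361/442.

361/442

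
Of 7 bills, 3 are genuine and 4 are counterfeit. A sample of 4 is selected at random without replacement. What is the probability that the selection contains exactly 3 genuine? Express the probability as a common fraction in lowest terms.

The sample space is all 4-subsets of the 7: C(7,4) = 35.
Selections with exactly 3 genuine: choose 3 of the 3 genuine and 1 of the 4 counterfeit, C(3,3)·C(4,1) = 1·4 = 4.
Probability = 4/35.

4/35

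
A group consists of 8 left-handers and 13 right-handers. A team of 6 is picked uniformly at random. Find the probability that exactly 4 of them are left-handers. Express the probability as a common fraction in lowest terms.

65/646

There are C(21,6) = 54264 ways to choose 6 from 21.
Selections with exactly 4 left-handers: choose 4 of the 8 left-handers and 2 of the 13 right-handers, C(8,4)·C(13,2) = 70·78 = 5460.
Probability = 5460/54264 = 65/646.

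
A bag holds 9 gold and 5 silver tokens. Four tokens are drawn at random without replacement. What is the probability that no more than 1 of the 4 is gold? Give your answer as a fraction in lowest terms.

Total selections: C(14,4) = 1001.
Favorable selections (no more than 1 gold): C(9,0)·C(5,4) + C(9,1)·C(5,3) = 5 + 90 = 95.
Probability = 95/1001.

95/1001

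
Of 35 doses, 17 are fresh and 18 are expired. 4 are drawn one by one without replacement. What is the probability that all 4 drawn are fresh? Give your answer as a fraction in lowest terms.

Multiply the conditional probabilities at each draw: 17/35 · 16/34 · 15/33 · 14/32 = 57120/1256640 = 1/22.

1/22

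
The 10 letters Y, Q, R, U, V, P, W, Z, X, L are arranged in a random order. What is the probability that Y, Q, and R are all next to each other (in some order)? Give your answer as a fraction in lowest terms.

1/15

There are 10! = 3628800 arrangements.
Treat the three as one block: 8! placements × 3! orders within the block = 40320·6 = 241920.
Probability = 241920/3628800 = 1/15.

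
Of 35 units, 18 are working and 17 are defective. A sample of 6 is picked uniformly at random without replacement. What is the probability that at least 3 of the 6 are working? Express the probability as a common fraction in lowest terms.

There are C(35,6) = 1623160 ways to choose the 6.
Favorable selections (at least 3 working): C(18,3)·C(17,3) + C(18,4)·C(17,2) + C(18,5)·C(17,1) + C(18,6)·C(17,0) = 554880 + 416160 + 145656 + 18564 = 1135260.
Probability = 1135260/1623160 = 477/682.

477/682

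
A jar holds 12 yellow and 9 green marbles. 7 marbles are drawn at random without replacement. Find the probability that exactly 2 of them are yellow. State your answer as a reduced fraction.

231/3230

Total number of selections: C(21,7) = 116280.
Selections with exactly 2 yellow: choose 2 of the 12 yellow and 5 of the 9 green, C(12,2)·C(9,5) = 66·126 = 8316.
Probability = 8316/116280 = 231/3230.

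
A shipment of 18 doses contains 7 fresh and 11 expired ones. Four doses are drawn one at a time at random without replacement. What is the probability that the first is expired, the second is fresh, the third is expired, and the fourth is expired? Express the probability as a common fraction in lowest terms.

77/816

Multiply the conditional probabilities at each draw: 11/18 · 7/17 · 10/16 · 9/15 = 6930/73440 = 77/816.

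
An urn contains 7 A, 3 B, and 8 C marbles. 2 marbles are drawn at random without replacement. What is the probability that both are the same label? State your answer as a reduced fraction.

There are C(18,2) = 153 ways to draw 2 marbles.
All same label: C(7,2) + C(3,2) + C(8,2) = 21 + 3 + 28 = 52.
Probability = 52/153.

52/153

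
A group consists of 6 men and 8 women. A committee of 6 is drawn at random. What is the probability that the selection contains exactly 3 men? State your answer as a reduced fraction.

160/429

There are C(14,6) = 3003 ways to choose 6 from 14.
Selections with exactly 3 men: choose 3 of the 6 men and 3 of the 8 women, C(6,3)·C(8,3) = 20·56 = 1120.
Probability = 1120/3003 = 160/429.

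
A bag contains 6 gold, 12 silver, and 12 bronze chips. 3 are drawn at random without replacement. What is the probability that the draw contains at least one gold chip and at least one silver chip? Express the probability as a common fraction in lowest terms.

72/203

There are C(30,3) = 4060 possible draws.
By inclusion-exclusion on the complements, draws missing all gold or all silver: C(24,3) + C(18,3) − C(12,3) = 2024 + 816 − 220 = 2620.
So draws with at least one of each: 4060 − 2620 = 1440, probability 1440/4060 = 72/203.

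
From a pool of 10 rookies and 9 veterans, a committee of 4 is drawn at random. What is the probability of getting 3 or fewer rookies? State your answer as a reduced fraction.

611/646

Total selections: C(19,4) = 3876.
The complement is exactly 4 rookies: C(10,4)·C(9,0) = 210.
Probability = 1 − 210/3876 = 3666/3876 = 611/646.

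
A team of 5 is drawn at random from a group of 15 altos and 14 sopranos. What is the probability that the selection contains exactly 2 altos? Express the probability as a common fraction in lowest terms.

28/87

Total number of selections: C(29,5) = 118755.
Selections with exactly 2 altos: choose 2 of the 15 altos and 3 of the 14 sopranos, C(15,2)·C(14,3) = 105·364 = 38220.
Probability = 38220/118755 = 28/87.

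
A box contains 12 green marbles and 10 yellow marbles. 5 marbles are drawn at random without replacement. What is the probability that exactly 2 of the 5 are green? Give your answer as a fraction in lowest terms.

There are C(22,5) = 26334 ways to choose 5 from 22.
Selections with exactly 2 green: choose 2 of the 12 green and 3 of the 10 yellow, C(12,2)·C(10,3) = 66·120 = 7920.
Probability = 7920/26334 = 40/133.

40/133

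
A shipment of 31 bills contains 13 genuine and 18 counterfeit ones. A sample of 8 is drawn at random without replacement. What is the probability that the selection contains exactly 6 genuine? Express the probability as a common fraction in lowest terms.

748/22475

The sample space is all 8-subsets of the 31: C(31,8) = 7888725.
Selections with exactly 6 genuine: choose 6 of the 13 genuine and 2 of the 18 counterfeit, C(13,6)·C(18,2) = 1716·153 = 262548.
Probability = 262548/7888725 = 748/22475.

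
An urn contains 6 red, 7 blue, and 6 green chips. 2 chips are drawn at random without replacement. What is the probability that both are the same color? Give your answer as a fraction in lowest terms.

There are C(19,2) = 171 ways to draw 2 chips.
All same color: C(6,2) + C(7,2) + C(6,2) = 15 + 21 + 15 = 51.
Probability = 51/171 = 17/57.

17/57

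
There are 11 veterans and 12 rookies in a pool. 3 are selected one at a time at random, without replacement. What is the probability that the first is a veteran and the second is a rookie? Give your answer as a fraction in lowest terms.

Multiply the conditional probabilities at each draw: 11/23 · 12/22 = 132/506 = 6/23.

6/23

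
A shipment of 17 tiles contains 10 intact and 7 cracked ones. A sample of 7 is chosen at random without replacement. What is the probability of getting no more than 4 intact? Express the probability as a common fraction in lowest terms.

6283/9724

Total selections: C(17,7) = 19448.
Count the complement (more than 4 intact): C(10,5)·C(7,2) + C(10,6)·C(7,1) + C(10,7)·C(7,0) = 5292 + 1470 + 120 = 6882.
Probability = 1 − 6882/19448 = 12566/19448 = 6283/9724.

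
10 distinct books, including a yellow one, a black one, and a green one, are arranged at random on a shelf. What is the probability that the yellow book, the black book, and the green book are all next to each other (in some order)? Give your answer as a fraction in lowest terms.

There are 10! = 3628800 arrangements.
Treat the three as one block: 8! placements × 3! orders within the block = 40320·6 = 241920.
Probability = 241920/3628800 = 1/15.

1/15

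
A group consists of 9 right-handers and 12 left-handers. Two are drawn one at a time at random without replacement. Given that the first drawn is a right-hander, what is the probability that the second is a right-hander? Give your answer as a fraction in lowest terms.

After removing one right-hander, 20 remain: 8 right-handers and 12 left-handers.
So the probability the next is a right-hander is 8/20 = 2/5.

2/5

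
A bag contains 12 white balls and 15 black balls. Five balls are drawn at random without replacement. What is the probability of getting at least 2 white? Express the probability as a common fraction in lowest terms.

1573/2070

Total selections: C(27,5) = 80730.
Count the complement (fewer than 2 white): C(12,0)·C(15,5) + C(12,1)·C(15,4) = 3003 + 16380 = 19383.
Probability = 1 − 19383/80730 = 61347/80730 = 1573/2070.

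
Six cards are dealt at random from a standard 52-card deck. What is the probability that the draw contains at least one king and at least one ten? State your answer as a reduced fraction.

There are C(52,6) = 20358520 possible draws.
By inclusion-exclusion on the complements, draws missing all kings or all tens: C(48,6) + C(48,6) − C(44,6) = 12271512 + 12271512 − 7059052 = 17483972.
So draws with at least one of each: 20358520 − 17483972 = 2874548, probability 2874548/20358520 = 718637/5089630.

718637/5089630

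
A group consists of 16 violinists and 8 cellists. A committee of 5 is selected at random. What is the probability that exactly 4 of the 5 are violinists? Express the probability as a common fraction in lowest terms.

Total number of selections: C(24,5) = 42504.
Selections with exactly 4 violinists: choose 4 of the 16 violinists and 1 of the 8 cellists, C(16,4)·C(8,1) = 1820·8 = 14560.
Probability = 14560/42504 = 260/759.

260/759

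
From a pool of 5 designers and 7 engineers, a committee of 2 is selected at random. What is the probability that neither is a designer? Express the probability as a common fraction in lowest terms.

7/22

There are C(12,2) = 66 possible selections.
Selections with no designers (all engineers): C(7,2) = 21.
Probability = 21/66 = 7/22.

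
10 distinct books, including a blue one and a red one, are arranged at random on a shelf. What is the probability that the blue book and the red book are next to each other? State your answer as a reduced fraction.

1/5

There are 10! = 3628800 arrangements.
Treat the blue book and the red book as a block: 9! arrangements of the blocks × 2 orders within the block = 2·362880 = 725760.
Probability = 725760/3628800 = 1/5.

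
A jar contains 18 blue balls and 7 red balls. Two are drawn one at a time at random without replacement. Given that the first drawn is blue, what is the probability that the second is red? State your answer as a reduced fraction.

After removing one blue, 24 remain: 17 blue and 7 red.
So the probability the next is red is 7/24.

7/24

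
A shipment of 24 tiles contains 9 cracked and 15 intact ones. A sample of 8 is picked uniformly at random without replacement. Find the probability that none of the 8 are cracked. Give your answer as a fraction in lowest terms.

There are C(24,8) = 735471 possible selections.
Selections with no cracked (all intact): C(15,8) = 6435.
Probability = 6435/735471 = 65/7429.

65/7429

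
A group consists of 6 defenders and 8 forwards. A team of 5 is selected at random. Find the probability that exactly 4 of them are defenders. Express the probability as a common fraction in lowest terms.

Total number of selections: C(14,5) = 2002.
Selections with exactly 4 defenders: choose 4 of the 6 defenders and 1 of the 8 forwards, C(6,4)·C(8,1) = 15·8 = 120.
Probability = 120/2002 = 60/1001.

60/1001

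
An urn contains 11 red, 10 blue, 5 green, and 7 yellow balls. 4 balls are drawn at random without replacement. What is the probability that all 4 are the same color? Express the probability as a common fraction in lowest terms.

29/2046

There are C(33,4) = 40920 ways to draw 4 balls.
All same color: C(11,4) + C(10,4) + C(5,4) + C(7,4) = 330 + 210 + 5 + 35 = 580.
Probability = 580/40920 = 29/2046.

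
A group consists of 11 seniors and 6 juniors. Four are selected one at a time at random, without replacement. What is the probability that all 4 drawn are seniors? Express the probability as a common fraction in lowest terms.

33/238

Multiply the conditional probabilities at each draw: 11/17 · 10/16 · 9/15 · 8/14 = 7920/57120 = 33/238.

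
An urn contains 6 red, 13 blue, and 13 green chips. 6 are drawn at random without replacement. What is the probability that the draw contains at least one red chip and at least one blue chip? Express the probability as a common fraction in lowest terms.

325273/453096

There are C(32,6) = 906192 possible draws.
By inclusion-exclusion on the complements, draws missing all red or all blue: C(26,6) + C(19,6) − C(13,6) = 230230 + 27132 − 1716 = 255646.
So draws with at least one of each: 906192 − 255646 = 650546, probability 650546/906192 = 325273/453096.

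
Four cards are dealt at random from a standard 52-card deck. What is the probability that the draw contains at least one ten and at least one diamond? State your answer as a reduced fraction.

52799/270725

There are C(52,4) = 270725 possible draws.
By inclusion-exclusion on the complements, draws missing all tens or all diamonds: C(48,4) + C(39,4) − C(36,4) = 194580 + 82251 − 58905 = 217926.
So draws with at least one of each: 270725 − 217926 = 52799, probability 52799/270725.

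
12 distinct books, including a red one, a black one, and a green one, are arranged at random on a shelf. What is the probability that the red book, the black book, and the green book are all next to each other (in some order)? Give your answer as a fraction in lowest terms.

1/22

There are 12! = 479001600 arrangements.
Treat the three as one block: 10! placements × 3! orders within the block = 3628800·6 = 21772800.
Probability = 21772800/479001600 = 1/22.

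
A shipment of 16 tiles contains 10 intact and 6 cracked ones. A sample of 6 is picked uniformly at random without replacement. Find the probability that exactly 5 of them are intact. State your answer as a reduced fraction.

Total number of selections: C(16,6) = 8008.
Selections with exactly 5 intact: choose 5 of the 10 intact and 1 of the 6 cracked, C(10,5)·C(6,1) = 252·6 = 1512.
Probability = 1512/8008 = 27/143.

27/143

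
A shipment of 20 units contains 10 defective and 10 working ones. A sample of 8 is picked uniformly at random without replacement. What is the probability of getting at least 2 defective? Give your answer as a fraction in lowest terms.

8315/8398

There are C(20,8) = 125970 ways to choose the 8.
Count the complement (fewer than 2 defective): C(10,0)·C(10,8) + C(10,1)·C(10,7) = 45 + 1200 = 1245.
Probability = 1 − 1245/125970 = 124725/125970 = 8315/8398.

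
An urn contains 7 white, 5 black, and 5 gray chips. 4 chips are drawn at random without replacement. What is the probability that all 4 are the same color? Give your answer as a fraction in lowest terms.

There are C(17,4) = 2380 ways to draw 4 chips.
All same color: C(7,4) + C(5,4) + C(5,4) = 35 + 5 + 5 = 45.
Probability = 45/2380 = 9/476.

9/476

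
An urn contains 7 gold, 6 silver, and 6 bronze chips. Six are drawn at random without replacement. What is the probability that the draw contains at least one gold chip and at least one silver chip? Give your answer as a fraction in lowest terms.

3499/3876

There are C(19,6) = 27132 possible draws.
By inclusion-exclusion on the complements, draws missing all gold or all silver: C(12,6) + C(13,6) − C(6,6) = 924 + 1716 − 1 = 2639.
So draws with at least one of each: 27132 − 2639 = 24493, probability 24493/27132 = 3499/3876.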